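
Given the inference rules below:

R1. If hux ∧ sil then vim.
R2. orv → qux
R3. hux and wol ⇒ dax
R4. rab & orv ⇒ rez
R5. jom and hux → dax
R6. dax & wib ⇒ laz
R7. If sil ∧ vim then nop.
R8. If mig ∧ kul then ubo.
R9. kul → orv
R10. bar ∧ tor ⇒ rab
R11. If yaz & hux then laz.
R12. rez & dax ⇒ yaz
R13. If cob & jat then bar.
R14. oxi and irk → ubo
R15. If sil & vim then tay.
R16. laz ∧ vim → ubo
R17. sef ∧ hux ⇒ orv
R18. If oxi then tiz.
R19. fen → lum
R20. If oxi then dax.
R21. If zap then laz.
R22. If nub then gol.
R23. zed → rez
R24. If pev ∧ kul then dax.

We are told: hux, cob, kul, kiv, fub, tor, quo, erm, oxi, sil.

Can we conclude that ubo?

No

Forward chaining from the given facts derives: vim, nop, orv, tay, tiz, dax, qux.
Rules concluding ubo: R8 needs mig; R14 needs irk; R16 needs laz — none of these are established.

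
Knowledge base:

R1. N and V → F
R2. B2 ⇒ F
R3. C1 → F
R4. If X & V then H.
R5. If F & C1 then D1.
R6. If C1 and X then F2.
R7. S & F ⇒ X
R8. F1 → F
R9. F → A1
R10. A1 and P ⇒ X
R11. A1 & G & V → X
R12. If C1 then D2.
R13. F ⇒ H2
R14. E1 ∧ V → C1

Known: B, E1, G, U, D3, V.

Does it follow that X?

C1  (by R14: E1, V)
F  (by R3: C1)
A1  (by R9: F)
X  (by R11: A1, G, V)

Yes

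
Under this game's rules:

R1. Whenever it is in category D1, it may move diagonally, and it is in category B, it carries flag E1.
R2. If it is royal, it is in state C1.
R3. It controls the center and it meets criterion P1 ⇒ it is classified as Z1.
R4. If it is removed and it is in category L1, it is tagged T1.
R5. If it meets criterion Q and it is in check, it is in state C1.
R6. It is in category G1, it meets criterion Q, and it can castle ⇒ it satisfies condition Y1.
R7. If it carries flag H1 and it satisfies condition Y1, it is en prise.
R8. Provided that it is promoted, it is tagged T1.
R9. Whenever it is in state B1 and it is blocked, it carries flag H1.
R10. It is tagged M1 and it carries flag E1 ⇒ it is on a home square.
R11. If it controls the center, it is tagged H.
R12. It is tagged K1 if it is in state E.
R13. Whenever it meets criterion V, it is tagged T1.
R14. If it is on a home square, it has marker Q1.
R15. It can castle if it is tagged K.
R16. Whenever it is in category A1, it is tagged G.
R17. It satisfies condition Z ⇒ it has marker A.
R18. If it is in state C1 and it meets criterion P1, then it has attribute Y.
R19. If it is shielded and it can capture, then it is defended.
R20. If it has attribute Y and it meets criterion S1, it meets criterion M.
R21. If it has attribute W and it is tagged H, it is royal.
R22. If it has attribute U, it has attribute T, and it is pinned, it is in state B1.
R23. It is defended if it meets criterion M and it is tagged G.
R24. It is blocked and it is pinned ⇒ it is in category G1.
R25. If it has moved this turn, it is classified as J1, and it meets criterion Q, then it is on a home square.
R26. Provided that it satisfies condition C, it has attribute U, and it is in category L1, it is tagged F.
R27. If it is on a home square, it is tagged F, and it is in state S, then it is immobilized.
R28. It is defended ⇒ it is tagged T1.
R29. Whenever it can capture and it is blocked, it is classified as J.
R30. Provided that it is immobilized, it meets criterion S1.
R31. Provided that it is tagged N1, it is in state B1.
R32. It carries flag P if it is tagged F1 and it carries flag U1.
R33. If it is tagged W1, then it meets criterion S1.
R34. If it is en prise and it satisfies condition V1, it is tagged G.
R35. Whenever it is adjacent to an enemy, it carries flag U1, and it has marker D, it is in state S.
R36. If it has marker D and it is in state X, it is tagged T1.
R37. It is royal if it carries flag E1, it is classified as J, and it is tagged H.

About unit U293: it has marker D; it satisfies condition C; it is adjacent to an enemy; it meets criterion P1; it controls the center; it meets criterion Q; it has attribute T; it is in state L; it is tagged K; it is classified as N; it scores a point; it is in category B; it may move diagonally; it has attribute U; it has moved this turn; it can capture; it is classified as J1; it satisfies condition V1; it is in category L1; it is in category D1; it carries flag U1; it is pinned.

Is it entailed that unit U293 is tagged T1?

No

Forward chaining from the given facts derives: carries flag E1, is classified as Z1, is tagged H, can castle, is in state B1, is on a home square, is tagged F, is in state S, has marker Q1, is immobilized, meets criterion S1.
Rules concluding "it is tagged T1": R4 needs "it is removed"; R8 needs "it is promoted"; R13 needs "it meets criterion V"; R28 needs "it is defended"; R36 needs "it is in state X" — none of these are established.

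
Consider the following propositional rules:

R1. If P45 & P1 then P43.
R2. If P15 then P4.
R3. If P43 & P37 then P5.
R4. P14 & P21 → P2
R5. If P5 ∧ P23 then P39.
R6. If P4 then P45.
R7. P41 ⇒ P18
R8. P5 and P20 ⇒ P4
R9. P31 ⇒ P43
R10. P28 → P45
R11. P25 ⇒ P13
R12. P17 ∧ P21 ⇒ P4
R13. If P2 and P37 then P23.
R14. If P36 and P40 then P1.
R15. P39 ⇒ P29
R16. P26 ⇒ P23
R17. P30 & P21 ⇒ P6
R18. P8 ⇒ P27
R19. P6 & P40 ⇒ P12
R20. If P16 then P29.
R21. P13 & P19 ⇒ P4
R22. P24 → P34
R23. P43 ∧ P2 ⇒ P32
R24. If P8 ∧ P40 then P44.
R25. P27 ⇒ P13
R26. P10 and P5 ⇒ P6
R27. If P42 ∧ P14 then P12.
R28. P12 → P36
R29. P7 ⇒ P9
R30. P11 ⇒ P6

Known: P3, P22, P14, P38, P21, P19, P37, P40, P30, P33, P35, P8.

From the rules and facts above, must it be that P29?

P2  (by R4: P14, P21)
P23  (by R13: P2, P37)
P6  (by R17: P30, P21)
P27  (by R18: P8)
P12  (by R19: P6, P40)
P13  (by R25: P27)
P36  (by R28: P12)
P1  (by R14: P36, P40)
P4  (by R21: P13, P19)
P45  (by R6: P4)
P43  (by R1: P45, P1)
P5  (by R3: P43, P37)
P39  (by R5: P5, P23)
P29  (by R15: P39)

Yes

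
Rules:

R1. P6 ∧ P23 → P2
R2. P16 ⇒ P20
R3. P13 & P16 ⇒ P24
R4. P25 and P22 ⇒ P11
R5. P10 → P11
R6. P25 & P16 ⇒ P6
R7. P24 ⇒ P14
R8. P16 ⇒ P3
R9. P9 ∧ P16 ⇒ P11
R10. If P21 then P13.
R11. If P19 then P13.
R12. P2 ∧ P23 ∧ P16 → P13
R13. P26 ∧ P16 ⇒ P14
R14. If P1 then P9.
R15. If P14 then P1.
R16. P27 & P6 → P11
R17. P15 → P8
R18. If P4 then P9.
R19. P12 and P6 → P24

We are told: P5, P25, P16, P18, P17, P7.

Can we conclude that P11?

Forward chaining from the given facts derives: P20, P6, P3.
Rules concluding P11: R4 needs P22; R5 needs P10; R9 needs P9; R16 needs P27 — none of these are established.

No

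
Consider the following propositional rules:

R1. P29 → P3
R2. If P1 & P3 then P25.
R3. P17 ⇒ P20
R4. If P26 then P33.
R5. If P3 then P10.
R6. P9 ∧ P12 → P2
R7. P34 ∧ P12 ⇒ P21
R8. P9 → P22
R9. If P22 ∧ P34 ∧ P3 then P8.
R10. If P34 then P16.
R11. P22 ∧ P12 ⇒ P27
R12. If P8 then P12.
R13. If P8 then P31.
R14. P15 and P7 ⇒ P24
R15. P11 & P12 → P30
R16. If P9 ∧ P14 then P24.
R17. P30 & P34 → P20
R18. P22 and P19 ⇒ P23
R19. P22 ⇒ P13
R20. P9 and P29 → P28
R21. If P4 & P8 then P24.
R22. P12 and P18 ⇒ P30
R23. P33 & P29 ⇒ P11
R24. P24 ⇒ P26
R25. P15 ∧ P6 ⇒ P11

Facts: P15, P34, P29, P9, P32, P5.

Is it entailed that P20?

Forward chaining from the given facts derives: P3, P10, P22, P8, P16, P12, P31, P13, P28, P2, P21, P27.
Rules concluding P20: R3 needs P17; R17 needs P30 — none of these are established.

No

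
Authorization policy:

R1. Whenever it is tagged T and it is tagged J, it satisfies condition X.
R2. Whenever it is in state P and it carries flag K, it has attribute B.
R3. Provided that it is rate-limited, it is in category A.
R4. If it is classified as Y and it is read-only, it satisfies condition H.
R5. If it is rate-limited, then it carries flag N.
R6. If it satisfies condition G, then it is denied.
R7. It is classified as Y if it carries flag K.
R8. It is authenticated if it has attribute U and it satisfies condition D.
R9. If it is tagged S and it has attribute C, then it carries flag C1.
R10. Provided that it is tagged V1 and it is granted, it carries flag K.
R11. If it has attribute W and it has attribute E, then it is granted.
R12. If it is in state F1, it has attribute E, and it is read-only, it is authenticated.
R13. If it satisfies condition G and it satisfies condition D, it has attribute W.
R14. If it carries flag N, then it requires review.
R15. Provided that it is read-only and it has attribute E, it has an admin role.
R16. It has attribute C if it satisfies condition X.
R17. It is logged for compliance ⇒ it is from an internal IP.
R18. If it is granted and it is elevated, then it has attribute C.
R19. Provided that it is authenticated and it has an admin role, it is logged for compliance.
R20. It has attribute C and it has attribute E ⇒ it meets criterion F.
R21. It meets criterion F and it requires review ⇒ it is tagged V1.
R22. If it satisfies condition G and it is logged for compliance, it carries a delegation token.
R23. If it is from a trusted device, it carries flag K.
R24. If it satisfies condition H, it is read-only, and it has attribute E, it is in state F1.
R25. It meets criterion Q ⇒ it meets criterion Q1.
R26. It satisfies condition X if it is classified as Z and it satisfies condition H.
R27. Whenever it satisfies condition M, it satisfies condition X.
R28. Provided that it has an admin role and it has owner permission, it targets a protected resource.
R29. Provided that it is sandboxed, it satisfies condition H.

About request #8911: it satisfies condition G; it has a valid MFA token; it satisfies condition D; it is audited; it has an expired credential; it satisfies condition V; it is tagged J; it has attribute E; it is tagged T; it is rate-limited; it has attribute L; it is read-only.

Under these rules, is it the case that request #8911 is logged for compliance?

Yes

By R1 (it is tagged T, it is tagged J): it satisfies condition X.
By R5 (it is rate-limited): it carries flag N.
By R13 (it satisfies condition G, it satisfies condition D): it has attribute W.
By R14 (it carries flag N): it requires review.
By R15 (it is read-only, it has attribute E): it has an admin role.
By R16 (it satisfies condition X): it has attribute C.
By R20 (it has attribute C, it has attribute E): it meets criterion F.
By R21 (it meets criterion F, it requires review): it is tagged V1.
By R11 (it has attribute W, it has attribute E): it is granted.
By R10 (it is tagged V1, it is granted): it carries flag K.
By R7 (it carries flag K): it is classified as Y.
By R4 (it is classified as Y, it is read-only): it satisfies condition H.
By R24 (it satisfies condition H, it is read-only, it has attribute E): it is in state F1.
By R12 (it is in state F1, it has attribute E, it is read-only): it is authenticated.
By R19 (it is authenticated, it has an admin role): it is logged for compliance.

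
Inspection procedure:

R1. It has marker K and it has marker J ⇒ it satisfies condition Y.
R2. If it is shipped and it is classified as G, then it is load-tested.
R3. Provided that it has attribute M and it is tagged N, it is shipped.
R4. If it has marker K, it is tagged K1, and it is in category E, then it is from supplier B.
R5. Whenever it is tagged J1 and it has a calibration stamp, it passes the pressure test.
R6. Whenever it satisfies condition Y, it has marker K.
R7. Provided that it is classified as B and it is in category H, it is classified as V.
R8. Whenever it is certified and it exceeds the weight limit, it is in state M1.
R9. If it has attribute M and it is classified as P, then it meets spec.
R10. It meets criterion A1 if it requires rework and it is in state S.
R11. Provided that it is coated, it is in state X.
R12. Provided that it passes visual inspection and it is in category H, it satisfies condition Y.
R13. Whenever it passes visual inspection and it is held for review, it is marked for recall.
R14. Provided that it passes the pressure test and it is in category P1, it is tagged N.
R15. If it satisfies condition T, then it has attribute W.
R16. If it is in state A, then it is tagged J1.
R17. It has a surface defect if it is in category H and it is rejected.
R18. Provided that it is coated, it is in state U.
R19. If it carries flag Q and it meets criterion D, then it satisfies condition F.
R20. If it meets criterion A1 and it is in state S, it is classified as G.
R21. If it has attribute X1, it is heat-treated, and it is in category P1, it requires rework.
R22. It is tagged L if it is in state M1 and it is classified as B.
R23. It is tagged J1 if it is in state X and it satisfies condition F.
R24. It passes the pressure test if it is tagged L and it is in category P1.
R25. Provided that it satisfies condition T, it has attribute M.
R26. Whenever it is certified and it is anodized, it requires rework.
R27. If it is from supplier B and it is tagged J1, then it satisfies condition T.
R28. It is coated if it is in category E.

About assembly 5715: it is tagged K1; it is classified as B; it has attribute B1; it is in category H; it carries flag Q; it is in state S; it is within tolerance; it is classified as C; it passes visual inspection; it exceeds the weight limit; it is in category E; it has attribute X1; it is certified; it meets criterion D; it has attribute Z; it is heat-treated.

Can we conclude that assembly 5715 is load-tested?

No

Forward chaining from the given facts derives: is classified as V, is in state M1, satisfies condition Y, satisfies condition F, is tagged L, is coated, has marker K, is in state X, is in state U, is tagged J1, is from supplier B, satisfies condition T, has attribute W, has attribute M.
The only rule concluding "it is load-tested" is R2, which needs "it is shipped"; that is never established.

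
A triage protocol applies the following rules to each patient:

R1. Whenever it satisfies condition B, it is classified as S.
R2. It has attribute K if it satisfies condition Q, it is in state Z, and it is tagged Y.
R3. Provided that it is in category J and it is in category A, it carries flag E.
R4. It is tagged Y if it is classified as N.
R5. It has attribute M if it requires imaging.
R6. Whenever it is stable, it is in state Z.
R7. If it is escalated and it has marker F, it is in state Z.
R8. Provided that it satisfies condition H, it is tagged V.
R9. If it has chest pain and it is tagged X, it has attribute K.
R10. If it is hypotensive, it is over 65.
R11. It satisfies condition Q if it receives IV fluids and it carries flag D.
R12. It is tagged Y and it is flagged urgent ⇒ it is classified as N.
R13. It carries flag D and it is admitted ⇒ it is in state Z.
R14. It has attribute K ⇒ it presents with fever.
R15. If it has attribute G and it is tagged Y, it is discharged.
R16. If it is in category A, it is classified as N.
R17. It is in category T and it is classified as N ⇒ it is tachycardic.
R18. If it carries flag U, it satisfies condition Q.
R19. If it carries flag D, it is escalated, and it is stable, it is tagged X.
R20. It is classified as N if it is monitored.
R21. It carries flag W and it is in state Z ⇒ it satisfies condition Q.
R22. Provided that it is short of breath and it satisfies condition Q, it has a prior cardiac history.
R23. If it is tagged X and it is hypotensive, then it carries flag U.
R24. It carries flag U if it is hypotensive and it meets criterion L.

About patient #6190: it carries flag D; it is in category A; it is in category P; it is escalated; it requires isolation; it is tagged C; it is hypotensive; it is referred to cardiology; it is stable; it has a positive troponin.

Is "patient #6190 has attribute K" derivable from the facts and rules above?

Yes

By R6 (it is stable): it is in state Z.
By R16 (it is in category A): it is classified as N.
By R19 (it carries flag D, it is escalated, it is stable): it is tagged X.
By R23 (it is tagged X, it is hypotensive): it carries flag U.
By R4 (it is classified as N): it is tagged Y.
By R18 (it carries flag U): it satisfies condition Q.
By R2 (it satisfies condition Q, it is in state Z, it is tagged Y): it has attribute K.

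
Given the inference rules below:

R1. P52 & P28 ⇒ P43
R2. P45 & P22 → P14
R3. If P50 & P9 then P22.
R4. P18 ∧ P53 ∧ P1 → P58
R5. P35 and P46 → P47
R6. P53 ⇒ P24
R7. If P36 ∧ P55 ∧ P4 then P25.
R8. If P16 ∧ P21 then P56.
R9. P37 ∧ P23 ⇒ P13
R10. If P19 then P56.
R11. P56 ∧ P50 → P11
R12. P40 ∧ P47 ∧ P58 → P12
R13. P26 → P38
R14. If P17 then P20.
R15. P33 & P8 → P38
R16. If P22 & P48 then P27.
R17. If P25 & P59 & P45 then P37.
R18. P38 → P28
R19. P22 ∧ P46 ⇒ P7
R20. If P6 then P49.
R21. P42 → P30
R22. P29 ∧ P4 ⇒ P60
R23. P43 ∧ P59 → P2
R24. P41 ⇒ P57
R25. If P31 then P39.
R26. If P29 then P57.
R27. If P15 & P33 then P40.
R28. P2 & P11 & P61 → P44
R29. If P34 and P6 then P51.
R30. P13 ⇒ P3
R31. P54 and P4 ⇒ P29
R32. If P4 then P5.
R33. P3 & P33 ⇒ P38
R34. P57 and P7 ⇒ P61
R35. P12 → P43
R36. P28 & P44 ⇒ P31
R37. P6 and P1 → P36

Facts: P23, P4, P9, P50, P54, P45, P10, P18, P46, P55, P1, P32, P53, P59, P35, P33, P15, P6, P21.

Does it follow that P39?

No

Forward chaining from the given facts derives: P22, P58, P47, P24, P7, P49, P40, P29, P5, P36, P14, P25, P12, P37, P60, P57, P61, P43, P13, P2, P3, P38, P28.
The only rule concluding P39 is R25, which needs P31; that is never established.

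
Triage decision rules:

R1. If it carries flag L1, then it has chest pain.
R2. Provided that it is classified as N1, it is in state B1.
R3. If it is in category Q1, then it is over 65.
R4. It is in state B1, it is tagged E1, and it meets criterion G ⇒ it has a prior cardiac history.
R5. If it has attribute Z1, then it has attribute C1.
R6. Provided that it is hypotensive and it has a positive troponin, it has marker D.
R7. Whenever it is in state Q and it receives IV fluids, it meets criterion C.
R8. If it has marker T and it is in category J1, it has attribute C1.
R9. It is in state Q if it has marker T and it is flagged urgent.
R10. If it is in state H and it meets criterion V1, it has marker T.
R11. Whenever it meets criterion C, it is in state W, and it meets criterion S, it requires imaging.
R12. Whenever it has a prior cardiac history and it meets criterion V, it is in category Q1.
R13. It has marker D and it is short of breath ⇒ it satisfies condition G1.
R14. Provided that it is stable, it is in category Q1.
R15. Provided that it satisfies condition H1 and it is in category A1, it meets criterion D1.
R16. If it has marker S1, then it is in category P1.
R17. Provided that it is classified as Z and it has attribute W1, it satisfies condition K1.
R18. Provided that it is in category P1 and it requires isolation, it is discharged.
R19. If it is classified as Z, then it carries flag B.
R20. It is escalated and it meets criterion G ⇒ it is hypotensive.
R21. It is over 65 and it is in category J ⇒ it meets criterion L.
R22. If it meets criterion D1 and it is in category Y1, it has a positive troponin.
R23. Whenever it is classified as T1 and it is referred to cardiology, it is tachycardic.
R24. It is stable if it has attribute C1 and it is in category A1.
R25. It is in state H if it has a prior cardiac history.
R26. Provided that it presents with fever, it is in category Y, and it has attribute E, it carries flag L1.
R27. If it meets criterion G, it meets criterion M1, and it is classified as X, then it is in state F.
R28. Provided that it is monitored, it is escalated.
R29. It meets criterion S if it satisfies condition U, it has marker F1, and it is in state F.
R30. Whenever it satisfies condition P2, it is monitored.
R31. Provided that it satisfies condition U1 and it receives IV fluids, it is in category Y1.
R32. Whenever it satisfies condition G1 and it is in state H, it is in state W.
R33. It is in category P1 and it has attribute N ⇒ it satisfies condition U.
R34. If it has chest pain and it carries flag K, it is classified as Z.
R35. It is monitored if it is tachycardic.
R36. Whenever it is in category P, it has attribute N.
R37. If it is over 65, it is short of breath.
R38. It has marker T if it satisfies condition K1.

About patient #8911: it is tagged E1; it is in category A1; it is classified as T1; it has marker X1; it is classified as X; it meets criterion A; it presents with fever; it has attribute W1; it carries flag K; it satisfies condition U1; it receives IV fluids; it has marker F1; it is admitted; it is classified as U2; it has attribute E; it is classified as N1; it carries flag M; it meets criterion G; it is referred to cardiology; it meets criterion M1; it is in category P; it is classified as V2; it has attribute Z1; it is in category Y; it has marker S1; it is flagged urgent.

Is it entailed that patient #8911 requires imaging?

Forward chaining from the given facts derives: is in state B1, has a prior cardiac history, has attribute C1, is in category P1, is tachycardic, is stable, is in state H, carries flag L1, is in state F, is in category Y1, is monitored, has attribute N, has chest pain, is in category Q1, is escalated, satisfies condition U, is classified as Z, is over 65, satisfies condition K1, carries flag B, is hypotensive, meets criterion S, is short of breath, has marker T, is in state Q, meets criterion C.
The only rule concluding "it requires imaging" is R11, which needs "it is in state W"; that is never established.

No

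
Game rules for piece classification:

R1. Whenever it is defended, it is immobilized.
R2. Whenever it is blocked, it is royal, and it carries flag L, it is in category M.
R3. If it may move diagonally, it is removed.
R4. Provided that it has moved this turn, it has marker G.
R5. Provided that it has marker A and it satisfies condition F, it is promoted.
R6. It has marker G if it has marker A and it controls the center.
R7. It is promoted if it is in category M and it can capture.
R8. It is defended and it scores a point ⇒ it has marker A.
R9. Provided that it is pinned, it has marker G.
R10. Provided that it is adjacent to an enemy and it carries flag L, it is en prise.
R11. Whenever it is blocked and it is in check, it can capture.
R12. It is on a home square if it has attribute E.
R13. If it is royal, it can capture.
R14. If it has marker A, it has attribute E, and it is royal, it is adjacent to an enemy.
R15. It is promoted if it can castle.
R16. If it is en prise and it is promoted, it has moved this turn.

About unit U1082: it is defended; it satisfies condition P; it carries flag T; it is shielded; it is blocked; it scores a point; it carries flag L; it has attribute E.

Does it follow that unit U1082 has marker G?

Forward chaining from the given facts derives: is immobilized, has marker A, is on a home square.
Rules concluding "it has marker G": R4 needs "it has moved this turn"; R6 needs "it controls the center"; R9 needs "it is pinned" — none of these are established.

No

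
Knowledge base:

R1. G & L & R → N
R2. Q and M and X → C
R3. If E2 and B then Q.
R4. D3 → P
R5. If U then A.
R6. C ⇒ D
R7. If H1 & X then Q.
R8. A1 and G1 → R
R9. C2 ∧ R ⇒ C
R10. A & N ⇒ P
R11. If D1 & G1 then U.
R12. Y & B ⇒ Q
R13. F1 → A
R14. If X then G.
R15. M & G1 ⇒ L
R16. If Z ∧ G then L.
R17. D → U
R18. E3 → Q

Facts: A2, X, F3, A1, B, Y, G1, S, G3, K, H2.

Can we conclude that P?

No

Forward chaining from the given facts derives: R, Q, G.
Rules concluding P: R4 needs D3; R10 needs A — none of these are established.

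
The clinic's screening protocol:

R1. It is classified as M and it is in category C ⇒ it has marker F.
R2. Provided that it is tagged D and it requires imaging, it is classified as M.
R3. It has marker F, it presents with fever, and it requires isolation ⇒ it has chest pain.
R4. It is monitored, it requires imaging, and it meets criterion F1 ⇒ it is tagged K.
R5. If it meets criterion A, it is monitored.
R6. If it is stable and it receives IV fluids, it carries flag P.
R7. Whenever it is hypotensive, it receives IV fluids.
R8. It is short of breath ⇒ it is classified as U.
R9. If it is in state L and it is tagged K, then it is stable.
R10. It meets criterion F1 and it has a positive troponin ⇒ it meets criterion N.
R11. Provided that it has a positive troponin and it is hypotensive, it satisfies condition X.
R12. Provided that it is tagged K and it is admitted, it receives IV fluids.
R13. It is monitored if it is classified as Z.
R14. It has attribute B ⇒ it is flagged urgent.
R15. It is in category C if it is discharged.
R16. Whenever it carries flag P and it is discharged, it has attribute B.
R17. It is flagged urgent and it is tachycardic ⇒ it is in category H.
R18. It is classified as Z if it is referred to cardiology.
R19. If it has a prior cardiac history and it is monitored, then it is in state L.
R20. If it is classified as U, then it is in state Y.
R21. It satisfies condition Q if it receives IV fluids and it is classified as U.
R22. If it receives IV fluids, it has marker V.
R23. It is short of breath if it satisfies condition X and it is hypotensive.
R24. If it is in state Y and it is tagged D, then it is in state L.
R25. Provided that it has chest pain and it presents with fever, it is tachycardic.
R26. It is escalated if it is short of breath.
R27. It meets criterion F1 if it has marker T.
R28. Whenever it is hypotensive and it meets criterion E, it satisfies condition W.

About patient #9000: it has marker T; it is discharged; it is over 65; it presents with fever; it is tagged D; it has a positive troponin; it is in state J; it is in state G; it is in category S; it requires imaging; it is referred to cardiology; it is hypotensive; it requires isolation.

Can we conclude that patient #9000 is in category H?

By R2 (it is tagged D, it requires imaging): it is classified as M.
By R7 (it is hypotensive): it receives IV fluids.
By R11 (it has a positive troponin, it is hypotensive): it satisfies condition X.
By R15 (it is discharged): it is in category C.
By R18 (it is referred to cardiology): it is classified as Z.
By R23 (it satisfies condition X, it is hypotensive): it is short of breath.
By R27 (it has marker T): it meets criterion F1.
By R1 (it is classified as M, it is in category C): it has marker F.
By R3 (it has marker F, it presents with fever, it requires isolation): it has chest pain.
By R8 (it is short of breath): it is classified as U.
By R13 (it is classified as Z): it is monitored.
By R20 (it is classified as U): it is in state Y.
By R24 (it is in state Y, it is tagged D): it is in state L.
By R25 (it has chest pain, it presents with fever): it is tachycardic.
By R4 (it is monitored, it requires imaging, it meets criterion F1): it is tagged K.
By R9 (it is in state L, it is tagged K): it is stable.
By R6 (it is stable, it receives IV fluids): it carries flag P.
By R16 (it carries flag P, it is discharged): it has attribute B.
By R14 (it has attribute B): it is flagged urgent.
By R17 (it is flagged urgent, it is tachycardic): it is in category H.

Yes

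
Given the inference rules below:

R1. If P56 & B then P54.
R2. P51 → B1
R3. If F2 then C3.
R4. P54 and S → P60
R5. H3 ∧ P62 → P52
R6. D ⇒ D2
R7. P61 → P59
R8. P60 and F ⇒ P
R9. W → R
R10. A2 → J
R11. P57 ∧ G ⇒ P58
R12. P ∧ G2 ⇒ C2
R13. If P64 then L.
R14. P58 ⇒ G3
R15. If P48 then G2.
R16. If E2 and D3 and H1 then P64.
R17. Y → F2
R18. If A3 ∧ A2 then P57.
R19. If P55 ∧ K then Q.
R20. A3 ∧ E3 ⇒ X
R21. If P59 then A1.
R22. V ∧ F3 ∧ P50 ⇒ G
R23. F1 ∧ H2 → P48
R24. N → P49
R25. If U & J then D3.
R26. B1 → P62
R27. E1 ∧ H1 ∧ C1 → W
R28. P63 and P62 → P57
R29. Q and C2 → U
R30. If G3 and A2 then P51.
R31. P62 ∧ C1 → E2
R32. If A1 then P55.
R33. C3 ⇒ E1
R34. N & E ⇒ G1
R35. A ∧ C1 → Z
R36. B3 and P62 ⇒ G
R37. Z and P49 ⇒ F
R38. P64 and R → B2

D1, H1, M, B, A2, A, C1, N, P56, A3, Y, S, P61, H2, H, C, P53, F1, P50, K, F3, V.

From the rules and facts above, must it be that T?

No

Forward chaining from the given facts derives: P54, P60, P59, J, F2, P57, A1, G, P48, P49, P55, Z, F, C3, P, P58, G3, G2, Q, P51, E1, B1, C2, P62, W, U, E2, R, D3, P64, B2, L.
No rule has T as its conclusion, and it is not among the given facts.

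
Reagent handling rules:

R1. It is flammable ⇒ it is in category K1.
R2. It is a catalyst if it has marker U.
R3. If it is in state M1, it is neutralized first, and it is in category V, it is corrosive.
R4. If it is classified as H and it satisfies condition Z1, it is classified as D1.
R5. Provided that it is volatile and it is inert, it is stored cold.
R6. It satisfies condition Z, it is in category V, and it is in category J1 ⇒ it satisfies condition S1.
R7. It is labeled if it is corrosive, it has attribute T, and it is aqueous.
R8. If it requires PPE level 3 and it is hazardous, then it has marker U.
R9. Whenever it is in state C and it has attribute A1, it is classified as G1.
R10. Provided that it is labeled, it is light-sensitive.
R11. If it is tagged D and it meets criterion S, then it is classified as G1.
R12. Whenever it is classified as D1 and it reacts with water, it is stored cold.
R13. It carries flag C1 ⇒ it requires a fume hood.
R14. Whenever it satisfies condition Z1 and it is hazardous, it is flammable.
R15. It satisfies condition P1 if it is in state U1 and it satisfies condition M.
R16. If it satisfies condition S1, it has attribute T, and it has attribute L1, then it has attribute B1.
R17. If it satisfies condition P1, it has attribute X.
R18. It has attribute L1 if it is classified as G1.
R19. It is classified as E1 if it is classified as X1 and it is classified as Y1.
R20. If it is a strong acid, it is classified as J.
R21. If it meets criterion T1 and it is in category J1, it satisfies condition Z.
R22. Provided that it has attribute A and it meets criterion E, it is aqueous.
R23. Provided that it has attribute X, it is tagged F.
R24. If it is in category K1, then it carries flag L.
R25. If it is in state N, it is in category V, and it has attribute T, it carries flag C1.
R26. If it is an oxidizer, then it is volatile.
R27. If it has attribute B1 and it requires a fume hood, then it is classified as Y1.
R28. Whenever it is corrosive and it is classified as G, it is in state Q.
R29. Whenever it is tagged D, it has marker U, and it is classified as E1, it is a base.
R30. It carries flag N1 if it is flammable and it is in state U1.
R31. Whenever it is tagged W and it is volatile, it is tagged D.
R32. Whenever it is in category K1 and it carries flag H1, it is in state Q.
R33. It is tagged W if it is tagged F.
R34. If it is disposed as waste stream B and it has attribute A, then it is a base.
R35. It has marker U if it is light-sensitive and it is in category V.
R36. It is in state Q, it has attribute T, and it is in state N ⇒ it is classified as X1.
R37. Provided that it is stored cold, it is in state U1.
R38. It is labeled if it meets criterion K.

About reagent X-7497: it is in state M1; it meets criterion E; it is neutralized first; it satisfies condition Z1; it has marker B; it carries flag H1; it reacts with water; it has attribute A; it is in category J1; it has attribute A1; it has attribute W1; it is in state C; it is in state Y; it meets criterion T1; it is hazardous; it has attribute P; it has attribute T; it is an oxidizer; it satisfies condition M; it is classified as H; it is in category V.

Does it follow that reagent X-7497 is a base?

No

Forward chaining from the given facts derives: is corrosive, is classified as D1, is classified as G1, is stored cold, is flammable, has attribute L1, satisfies condition Z, is aqueous, is volatile, is in state U1, is in category K1, satisfies condition S1, is labeled, is light-sensitive, satisfies condition P1, has attribute B1, has attribute X, is tagged F, carries flag L, carries flag N1, is in state Q, is tagged W, has marker U, is a catalyst, is tagged D.
Rules concluding "it is a base": R29 needs "it is classified as E1"; R34 needs "it is disposed as waste stream B" — none of these are established.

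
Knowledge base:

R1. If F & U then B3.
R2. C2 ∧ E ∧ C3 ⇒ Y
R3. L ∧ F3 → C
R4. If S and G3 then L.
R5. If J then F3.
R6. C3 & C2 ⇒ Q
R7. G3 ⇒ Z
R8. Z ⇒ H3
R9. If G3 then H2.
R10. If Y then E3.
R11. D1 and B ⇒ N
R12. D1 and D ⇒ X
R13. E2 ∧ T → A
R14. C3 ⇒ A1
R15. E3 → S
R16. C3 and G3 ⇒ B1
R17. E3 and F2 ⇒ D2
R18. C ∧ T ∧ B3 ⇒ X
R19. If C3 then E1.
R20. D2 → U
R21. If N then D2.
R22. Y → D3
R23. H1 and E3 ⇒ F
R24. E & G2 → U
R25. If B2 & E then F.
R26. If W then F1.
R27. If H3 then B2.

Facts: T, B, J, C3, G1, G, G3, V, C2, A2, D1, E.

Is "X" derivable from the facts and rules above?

Yes

Y  (by R2: C2, E, C3)
F3  (by R5: J)
Z  (by R7: G3)
H3  (by R8: Z)
E3  (by R10: Y)
N  (by R11: D1, B)
S  (by R15: E3)
D2  (by R21: N)
B2  (by R27: H3)
L  (by R4: S, G3)
U  (by R20: D2)
F  (by R25: B2, E)
B3  (by R1: F, U)
C  (by R3: L, F3)
X  (by R18: C, T, B3)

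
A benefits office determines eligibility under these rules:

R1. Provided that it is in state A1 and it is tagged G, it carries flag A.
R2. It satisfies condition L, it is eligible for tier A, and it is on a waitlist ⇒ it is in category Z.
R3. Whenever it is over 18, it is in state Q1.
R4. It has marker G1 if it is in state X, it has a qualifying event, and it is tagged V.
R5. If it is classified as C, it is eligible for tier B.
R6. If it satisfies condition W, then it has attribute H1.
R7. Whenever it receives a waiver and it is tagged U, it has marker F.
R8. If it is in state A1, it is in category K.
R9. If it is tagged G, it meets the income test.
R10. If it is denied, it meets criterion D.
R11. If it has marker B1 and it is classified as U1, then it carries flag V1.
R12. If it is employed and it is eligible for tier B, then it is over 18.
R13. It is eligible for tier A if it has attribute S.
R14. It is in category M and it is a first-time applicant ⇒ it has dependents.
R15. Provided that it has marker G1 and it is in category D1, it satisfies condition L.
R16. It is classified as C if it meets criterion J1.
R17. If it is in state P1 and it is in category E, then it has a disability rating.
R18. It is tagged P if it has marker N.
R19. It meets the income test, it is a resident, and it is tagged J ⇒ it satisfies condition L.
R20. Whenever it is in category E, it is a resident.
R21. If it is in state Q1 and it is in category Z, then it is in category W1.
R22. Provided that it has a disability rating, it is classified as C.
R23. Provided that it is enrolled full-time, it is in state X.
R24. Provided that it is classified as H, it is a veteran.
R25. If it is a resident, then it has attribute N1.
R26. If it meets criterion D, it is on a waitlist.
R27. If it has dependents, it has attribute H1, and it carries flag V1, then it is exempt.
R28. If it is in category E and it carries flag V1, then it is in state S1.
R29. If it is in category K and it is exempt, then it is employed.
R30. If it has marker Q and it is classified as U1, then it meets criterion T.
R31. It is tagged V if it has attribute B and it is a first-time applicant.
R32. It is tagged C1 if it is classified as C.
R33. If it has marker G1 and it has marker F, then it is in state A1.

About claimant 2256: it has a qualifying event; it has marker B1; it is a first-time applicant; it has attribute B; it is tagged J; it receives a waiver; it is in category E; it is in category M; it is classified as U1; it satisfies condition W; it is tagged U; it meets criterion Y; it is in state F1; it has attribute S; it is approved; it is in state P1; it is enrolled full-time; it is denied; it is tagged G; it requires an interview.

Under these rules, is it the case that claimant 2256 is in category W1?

By R6 (it satisfies condition W): it has attribute H1.
By R7 (it receives a waiver, it is tagged U): it has marker F.
By R9 (it is tagged G): it meets the income test.
By R10 (it is denied): it meets criterion D.
By R11 (it has marker B1, it is classified as U1): it carries flag V1.
By R13 (it has attribute S): it is eligible for tier A.
By R14 (it is in category M, it is a first-time applicant): it has dependents.
By R17 (it is in state P1, it is in category E): it has a disability rating.
By R20 (it is in category E): it is a resident.
By R22 (it has a disability rating): it is classified as C.
By R23 (it is enrolled full-time): it is in state X.
By R26 (it meets criterion D): it is on a waitlist.
By R27 (it has dependents, it has attribute H1, it carries flag V1): it is exempt.
By R31 (it has attribute B, it is a first-time applicant): it is tagged V.
By R4 (it is in state X, it has a qualifying event, it is tagged V): it has marker G1.
By R5 (it is classified as C): it is eligible for tier B.
By R19 (it meets the income test, it is a resident, it is tagged J): it satisfies condition L.
By R33 (it has marker G1, it has marker F): it is in state A1.
By R2 (it satisfies condition L, it is eligible for tier A, it is on a waitlist): it is in category Z.
By R8 (it is in state A1): it is in category K.
By R29 (it is in category K, it is exempt): it is employed.
By R12 (it is employed, it is eligible for tier B): it is over 18.
By R3 (it is over 18): it is in state Q1.
By R21 (it is in state Q1, it is in category Z): it is in category W1.

Yes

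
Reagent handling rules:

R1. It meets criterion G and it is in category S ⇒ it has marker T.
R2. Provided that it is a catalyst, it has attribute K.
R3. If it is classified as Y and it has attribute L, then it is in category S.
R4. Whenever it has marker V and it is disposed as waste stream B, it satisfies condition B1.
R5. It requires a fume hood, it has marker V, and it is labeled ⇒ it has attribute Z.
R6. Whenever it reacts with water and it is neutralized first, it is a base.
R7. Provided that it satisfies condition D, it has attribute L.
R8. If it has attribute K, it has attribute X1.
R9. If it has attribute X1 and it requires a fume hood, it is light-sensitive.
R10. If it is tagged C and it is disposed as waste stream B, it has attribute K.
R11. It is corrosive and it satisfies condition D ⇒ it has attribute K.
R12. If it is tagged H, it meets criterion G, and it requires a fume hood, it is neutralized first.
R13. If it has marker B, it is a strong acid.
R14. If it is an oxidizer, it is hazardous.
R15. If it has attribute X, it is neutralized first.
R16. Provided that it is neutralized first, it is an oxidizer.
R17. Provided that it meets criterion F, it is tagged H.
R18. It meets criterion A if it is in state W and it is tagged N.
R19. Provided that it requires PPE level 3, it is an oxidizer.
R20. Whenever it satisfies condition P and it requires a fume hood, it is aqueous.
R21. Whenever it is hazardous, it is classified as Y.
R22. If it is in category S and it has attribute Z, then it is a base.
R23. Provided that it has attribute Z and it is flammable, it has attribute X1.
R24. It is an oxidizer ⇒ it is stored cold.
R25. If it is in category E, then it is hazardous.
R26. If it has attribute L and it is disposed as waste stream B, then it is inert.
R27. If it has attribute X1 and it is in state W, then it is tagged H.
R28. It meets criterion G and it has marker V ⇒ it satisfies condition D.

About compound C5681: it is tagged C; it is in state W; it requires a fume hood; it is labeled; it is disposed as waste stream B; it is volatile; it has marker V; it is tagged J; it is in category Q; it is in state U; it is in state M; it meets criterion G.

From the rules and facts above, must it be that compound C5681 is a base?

Yes

By R5 (it requires a fume hood, it has marker V, it is labeled): it has attribute Z.
By R10 (it is tagged C, it is disposed as waste stream B): it has attribute K.
By R28 (it meets criterion G, it has marker V): it satisfies condition D.
By R7 (it satisfies condition D): it has attribute L.
By R8 (it has attribute K): it has attribute X1.
By R27 (it has attribute X1, it is in state W): it is tagged H.
By R12 (it is tagged H, it meets criterion G, it requires a fume hood): it is neutralized first.
By R16 (it is neutralized first): it is an oxidizer.
By R14 (it is an oxidizer): it is hazardous.
By R21 (it is hazardous): it is classified as Y.
By R3 (it is classified as Y, it has attribute L): it is in category S.
By R22 (it is in category S, it has attribute Z): it is a base.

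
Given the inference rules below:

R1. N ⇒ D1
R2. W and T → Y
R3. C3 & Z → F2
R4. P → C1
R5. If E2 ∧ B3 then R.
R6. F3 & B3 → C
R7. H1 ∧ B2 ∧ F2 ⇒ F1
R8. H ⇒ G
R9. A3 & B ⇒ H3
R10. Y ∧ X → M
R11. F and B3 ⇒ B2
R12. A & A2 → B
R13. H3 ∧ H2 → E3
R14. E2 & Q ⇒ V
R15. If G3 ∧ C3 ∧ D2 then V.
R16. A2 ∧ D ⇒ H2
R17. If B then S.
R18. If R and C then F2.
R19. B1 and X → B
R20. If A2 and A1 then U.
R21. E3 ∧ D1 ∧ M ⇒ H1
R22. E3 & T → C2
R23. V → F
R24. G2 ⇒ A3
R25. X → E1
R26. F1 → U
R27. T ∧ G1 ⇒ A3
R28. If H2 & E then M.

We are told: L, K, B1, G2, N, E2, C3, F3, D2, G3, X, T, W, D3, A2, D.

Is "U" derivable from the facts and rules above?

Forward chaining from the given facts derives: D1, Y, M, V, H2, B, F, A3, E1, H3, E3, S, H1, C2.
Rules concluding U: R20 needs A1; R26 needs F1 — none of these are established.

No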